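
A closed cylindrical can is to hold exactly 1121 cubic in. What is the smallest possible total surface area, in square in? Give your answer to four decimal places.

597.3813

With radius r and height h, πr²h = 1121 so h = 1121/(πr²), and S(r) = 2πr² + 2πrh = 2πr² + 2·1121/r.
S'(r) = 4πr − 2·1121/r² = 0 ⇒ r³ = 1121/(2π), so r ≈ 5.6296 and h = 2r ≈ 11.2591.
S''(r) = 4π + 4·1121/r³ > 0, so this is the minimum; S ≈ 597.3813.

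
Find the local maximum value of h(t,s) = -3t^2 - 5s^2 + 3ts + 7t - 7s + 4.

449/51

∂h/∂t = -6t + 3s + 7 = 0 and ∂h/∂s = 3t - 10s - 7 = 0, so (t, s) = (49/51, -7/17).
The Hessian has h_{tt} = -6, h_{ss} = -10, h_{ts} = 3, giving D = 51 > 0 with h_{tt} < 0, so the point is a local maximum.
h(49/51, -7/17) = 449/51.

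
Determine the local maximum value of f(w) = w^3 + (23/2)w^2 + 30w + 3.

f'(w) = 3w^2 + 23w + 30. Setting f'(w) = 0 gives w ∈ {-6, -5/3}.
Second-derivative test with f''(w) = 6w + 23: f''(-6) = -13 < 0 ⇒ local maximum; f''(-5/3) = 13 > 0 ⇒ local minimum.
So the local maximum value is f(-6) = 21.

21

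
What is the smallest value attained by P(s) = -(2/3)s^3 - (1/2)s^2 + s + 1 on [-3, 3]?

The derivative is -2s^2 - s + 1, which vanishes at s = -1 and s = 1/2.
Evaluating at the critical points and endpoints: P(-3) = 23/2,  P(-1) = 1/6,  P(1/2) = 31/24,  P(3) = -37/2.
The minimum over the interval is -37/2, attained at s = 3.

-37/2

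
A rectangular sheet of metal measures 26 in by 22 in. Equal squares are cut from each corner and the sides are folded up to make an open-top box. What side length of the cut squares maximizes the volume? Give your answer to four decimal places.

With cut size x, the volume is V(x) = x(26 − 2x)(22 − 2x) for 0 < x < 11.
V'(x) = 12x^2 − 192x + 572. Setting V'(x) = 0 gives x ≈ 3.9585 (the root in (0, 11)).
V''(x) = 24x − 192 is negative there, so this is the maximum; V ≈ 1008.0830.

3.9585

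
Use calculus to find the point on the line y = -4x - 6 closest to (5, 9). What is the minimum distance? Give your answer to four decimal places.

Minimize D(x)^2 = (x - 5)^2 + (-4x - 15)^2.
d/dx[D^2] = 2(x - 5) + 2·(-4)·(-4x - 15) = 0 ⇒ x = -55/17.
Then y = 118/17 and the distance is √(1225/17) ≈ 8.4887.

8.4887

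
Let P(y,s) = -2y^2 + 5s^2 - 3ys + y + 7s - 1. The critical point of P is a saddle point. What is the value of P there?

-121/49

∂P/∂y = -4y - 3s + 1 = 0 and ∂P/∂s = -3y + 10s + 7 = 0, so (y, s) = (31/49, -25/49).
The Hessian has P_{yy} = -4, P_{ss} = 10, P_{ys} = -3, giving D = -49 < 0, so the point is a saddle point.
P(31/49, -25/49) = -121/49.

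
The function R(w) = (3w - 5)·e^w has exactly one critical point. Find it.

2/3

R'(w) = 3·e^w + (3w - 5)·1·e^w = (3w - 2)·e^w. Since e^w > 0, the only critical point is w = 2/3.
R''(2/3) has the same sign as 3 > 0, so this is a local minimum.
R(2/3) = (-3)·e^(2/3) ≈ -5.8432.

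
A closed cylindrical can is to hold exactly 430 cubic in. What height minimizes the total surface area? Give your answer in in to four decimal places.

8.1807

With radius r and height h, πr²h = 430 so h = 430/(πr²), and S(r) = 2πr² + 2πrh = 2πr² + 2·430/r.
S'(r) = 4πr − 2·430/r² = 0 ⇒ r³ = 430/(2π), so r ≈ 4.0904 and h = 2r ≈ 8.1807.
S''(r) = 4π + 4·430/r³ > 0, so this is the minimum; S ≈ 315.3747.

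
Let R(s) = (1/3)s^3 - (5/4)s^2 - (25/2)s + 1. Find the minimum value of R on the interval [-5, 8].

Differentiating, R'(s) = s^2 - (5/2)s - 25/2; which vanishes at s = -5/2 and s = 5.
Compare values at every candidate in [-5, 8]: R(-5) = -113/12, R(-5/2) = 923/48, R(5) = -613/12, R(8) = -25/3.
Hence the absolute minimum is -613/12 at s = 5.

-613/12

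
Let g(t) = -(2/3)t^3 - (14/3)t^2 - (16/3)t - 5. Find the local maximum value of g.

g'(t) = -2t^2 - (28/3)t - 16/3 = 0 at t = -4, -2/3.
g''(t) = -4t - 28/3. g''(-4) = 20/3 > 0 ⇒ local minimum; g''(-2/3) = -20/3 < 0 ⇒ local maximum.
The local maximum is g(-2/3) = -269/81.

-269/81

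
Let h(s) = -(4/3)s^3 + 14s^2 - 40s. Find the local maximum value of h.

-50/3

Critical points: h'(s) = -4s^2 + 28s - 40 vanishes at s = 2, 5.
h''(s) = -8s + 28. h''(2) = 12 > 0 ⇒ local minimum; h''(5) = -12 < 0 ⇒ local maximum.
The local maximum is h(5) = -50/3.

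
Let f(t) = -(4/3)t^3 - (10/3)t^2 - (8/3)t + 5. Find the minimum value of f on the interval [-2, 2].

-73/3

The derivative is -4t^2 - (20/3)t - 8/3, which vanishes at t = -1 and t = -2/3.
Candidates: f(-2) = 23/3; f(-1) = 17/3; f(-2/3) = 461/81; f(2) = -73/3.
Hence the absolute minimum is -73/3 at t = 2.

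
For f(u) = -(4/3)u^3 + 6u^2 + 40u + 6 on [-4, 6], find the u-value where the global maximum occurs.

The derivative is -4u^2 + 12u + 40, which vanishes at u = -2 and u = 5.
Candidates: f(-4) = 82/3, f(-2) = -118/3, f(5) = 568/3, f(6) = 174.
Hence the absolute maximum is 568/3 at u = 5.

5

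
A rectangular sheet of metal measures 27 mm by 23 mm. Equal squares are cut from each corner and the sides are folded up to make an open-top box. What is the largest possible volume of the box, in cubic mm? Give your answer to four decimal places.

1140.8205

With cut size x, the volume is V(x) = x(27 − 2x)(23 − 2x) for 0 < x < 11.5.
V'(x) = 12x^2 − 200x + 621. Setting V'(x) = 0 gives x ≈ 4.1269 (the root in (0, 11.5)).
V''(x) = 24x − 200 is negative there, so this is the maximum; V ≈ 1140.8205.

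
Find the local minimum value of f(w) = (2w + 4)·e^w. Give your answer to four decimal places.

-0.0996

f'(w) = 2·e^w + (2w + 4)·1·e^w = (2w + 6)·e^w. Since e^w > 0, the only critical point is w = -3.
f''(-3) has the same sign as 2 > 0, so this is a local minimum.
f(-3) = (-2)·e^(-3) ≈ -0.0996.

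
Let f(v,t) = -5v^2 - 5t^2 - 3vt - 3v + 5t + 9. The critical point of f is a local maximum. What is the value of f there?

1034/91

∂f/∂v = -10v - 3t - 3 = 0 and ∂f/∂t = -3v - 10t + 5 = 0, so (v, t) = (-45/91, 59/91).
The Hessian has f_{vv} = -10, f_{tt} = -10, f_{vt} = -3, giving D = 91 > 0 with f_{vv} < 0, so the point is a local maximum.
f(-45/91, 59/91) = 1034/91.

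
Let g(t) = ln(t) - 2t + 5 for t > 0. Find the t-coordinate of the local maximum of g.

g'(t) = 1/t − 2 = 0 gives t = 1/2.
g''(t) = -1/t², which is negative for t > 0, so this is a local maximum.
g(1/2) = 1·ln(1/2) - 1 + 5 ≈ 3.3069.

1/2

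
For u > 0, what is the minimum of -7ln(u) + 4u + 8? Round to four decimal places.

11.0827

g'(u) = -7/u + 4 = 0 gives u = 7/4.
g''(u) = 7/u², which is positive for u > 0, so this is a local minimum.
g(7/4) = -7·ln(7/4) + 7 + 8 ≈ 11.0827.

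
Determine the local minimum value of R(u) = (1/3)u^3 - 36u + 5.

-139

R'(u) = u^2 - 36. Setting R'(u) = 0 gives u ∈ {-6, 6}.
R''(u) = 2u. R''(-6) = -12 < 0 ⇒ local maximum; R''(6) = 12 > 0 ⇒ local minimum.
So the local minimum value is R(6) = -139.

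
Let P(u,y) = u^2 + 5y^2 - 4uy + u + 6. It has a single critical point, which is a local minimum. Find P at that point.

∂P/∂u = 2u - 4y + 1 = 0 and ∂P/∂y = -4u + 10y = 0, so (u, y) = (-5/2, -1).
The Hessian has P_{uu} = 2, P_{yy} = 10, P_{uy} = -4, giving D = 4 > 0 with P_{uu} > 0, so the point is a local minimum.
P(-5/2, -1) = 19/4.

19/4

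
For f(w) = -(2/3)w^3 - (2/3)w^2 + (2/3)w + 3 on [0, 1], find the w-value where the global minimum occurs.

f'(w) = -2w^2 - (4/3)w + 2/3, whose only zero in [0, 1] is w = 1/3.
Compare values at every candidate in [0, 1]: f(0) = 3; f(1/3) = 253/81; f(1) = 7/3.
So the minimum is f(1) = 7/3.

1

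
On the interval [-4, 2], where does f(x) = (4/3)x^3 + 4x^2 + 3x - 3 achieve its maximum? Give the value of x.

The derivative is 4x^2 + 8x + 3, which vanishes at x = -3/2 and x = -1/2.
Candidates: f(-4) = -109/3; f(-3/2) = -3; f(-1/2) = -11/3; f(2) = 89/3.
So the maximum is f(2) = 89/3.

2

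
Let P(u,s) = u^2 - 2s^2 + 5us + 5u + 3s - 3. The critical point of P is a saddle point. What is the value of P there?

∂P/∂u = 2u + 5s + 5 = 0 and ∂P/∂s = 5u - 4s + 3 = 0, so (u, s) = (-35/33, -19/33).
The Hessian has P_{uu} = 2, P_{ss} = -4, P_{us} = 5, giving D = -33 < 0, so the point is a saddle point.
P(-35/33, -19/33) = -215/33.

-215/33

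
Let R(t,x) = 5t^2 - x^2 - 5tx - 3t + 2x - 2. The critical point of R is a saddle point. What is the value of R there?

-109/45

∂R/∂t = 10t - 5x - 3 = 0 and ∂R/∂x = -5t - 2x + 2 = 0, so (t, x) = (16/45, 1/9).
The Hessian has R_{tt} = 10, R_{xx} = -2, R_{tx} = -5, giving D = -45 < 0, so the point is a saddle point.
R(16/45, 1/9) = -109/45.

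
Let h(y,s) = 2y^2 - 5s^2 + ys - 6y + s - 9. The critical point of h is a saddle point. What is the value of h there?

∂h/∂y = 4y + s - 6 = 0 and ∂h/∂s = y - 10s + 1 = 0, so (y, s) = (59/41, 10/41).
The Hessian has h_{yy} = 4, h_{ss} = -10, h_{ys} = 1, giving D = -41 < 0, so the point is a saddle point.
h(59/41, 10/41) = -541/41.

-541/41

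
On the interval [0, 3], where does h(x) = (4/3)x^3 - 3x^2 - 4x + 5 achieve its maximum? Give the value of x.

The derivative is 4x^2 - 6x - 4, whose only zero in [0, 3] is x = 2.
Evaluating at the critical points and endpoints: h(0) = 5, h(2) = -13/3, h(3) = 2.
The maximum over the interval is 5, attained at x = 0.

0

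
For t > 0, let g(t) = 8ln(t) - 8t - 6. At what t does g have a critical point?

1

g'(t) = 8/t − 8 = 0 gives t = 1.
g''(t) = -8/t², which is negative for t > 0, so this is a local maximum.
g(1) = 8·ln(1) - 8 - 6 ≈ -14.0000.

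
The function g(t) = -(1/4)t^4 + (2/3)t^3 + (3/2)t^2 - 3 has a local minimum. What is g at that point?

-3

Critical points: g'(t) = -t^3 + 2t^2 + 3t vanishes at t = -1, 0, 3.
Since g''(t) = -3t^2 + 4t + 3, we get g''(-1) = -4 < 0 ⇒ local maximum; g''(0) = 3 > 0 ⇒ local minimum; g''(3) = -12 < 0 ⇒ local maximum.
The local minimum is g(0) = -3.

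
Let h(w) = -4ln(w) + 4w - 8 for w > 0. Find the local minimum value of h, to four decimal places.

h'(w) = -4/w + 4 = 0 gives w = 1.
h''(w) = 4/w², which is positive for w > 0, so this is a local minimum.
h(1) = -4·ln(1) + 4 - 8 ≈ -4.0000.

-4.0000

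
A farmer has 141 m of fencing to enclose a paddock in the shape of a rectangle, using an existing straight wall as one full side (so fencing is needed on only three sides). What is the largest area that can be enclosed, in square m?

Let the sides perpendicular to the wall have length x and the parallel side y, so 2x + y = 141 and the area is A = xy = x(141 − 2x).
A'(x) = 141 − 4x = 0 gives x = 141/4, and A''(x) = −4 < 0 confirms a maximum.
Then y = 141 − 2·141/4 = 141/2 and A = 19881/8.

19881/8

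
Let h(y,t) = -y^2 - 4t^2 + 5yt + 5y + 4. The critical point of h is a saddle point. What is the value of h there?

∂h/∂y = -2y + 5t + 5 = 0 and ∂h/∂t = 5y - 8t = 0, so (y, t) = (-40/9, -25/9).
The Hessian has h_{yy} = -2, h_{tt} = -8, h_{yt} = 5, giving D = -9 < 0, so the point is a saddle point.
h(-40/9, -25/9) = -64/9.

-64/9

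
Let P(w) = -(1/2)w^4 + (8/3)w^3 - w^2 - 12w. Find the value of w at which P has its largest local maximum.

P'(w) = -2w^3 + 8w^2 - 2w - 12. Setting P'(w) = 0 gives w ∈ {-1, 2, 3}.
P''(w) = -6w^2 + 16w - 2. P''(-1) = -24 < 0 ⇒ local maximum; P''(2) = 6 > 0 ⇒ local minimum; P''(3) = -8 < 0 ⇒ local maximum.
Thus P has its largest local maximum at w = -1, with value 47/6.

-1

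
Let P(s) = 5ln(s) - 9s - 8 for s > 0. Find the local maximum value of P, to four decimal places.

P'(s) = 5/s − 9 = 0 gives s = 5/9.
P''(s) = -5/s², which is negative for s > 0, so this is a local maximum.
P(5/9) = 5·ln(5/9) - 5 - 8 ≈ -15.9389.

-15.9389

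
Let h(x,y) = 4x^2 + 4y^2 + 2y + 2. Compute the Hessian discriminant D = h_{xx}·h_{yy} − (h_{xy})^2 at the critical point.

∂h/∂x = 8x = 0 and ∂h/∂y = 8y + 2 = 0, so (x, y) = (0, -1/4).
The Hessian has h_{xx} = 8, h_{yy} = 8, h_{xy} = 0, giving D = 64 > 0 with h_{xx} > 0, so the point is a local minimum.
D = (8)·(8) − (0)^2 = 64.

64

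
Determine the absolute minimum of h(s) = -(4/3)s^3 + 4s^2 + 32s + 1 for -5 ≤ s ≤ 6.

Differentiating, h'(s) = -4s^2 + 8s + 32; which vanishes at s = -2 and s = 4.
Candidates: h(-5) = 323/3,  h(-2) = -109/3,  h(4) = 323/3,  h(6) = 49.
The minimum over the interval is -109/3, attained at s = -2.

-109/3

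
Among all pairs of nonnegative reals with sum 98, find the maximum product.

With x + y = 98, the product is P(x) = x(98 − x).
P'(x) = 98 − 2x = 0 gives x = 49; P'' = −2 < 0, so this is the maximum.
P = 49·49 = 2401.

2401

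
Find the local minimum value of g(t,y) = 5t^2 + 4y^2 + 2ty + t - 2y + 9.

164/19

∂g/∂t = 10t + 2y + 1 = 0 and ∂g/∂y = 2t + 8y - 2 = 0, so (t, y) = (-3/19, 11/38).
The Hessian has g_{tt} = 10, g_{yy} = 8, g_{ty} = 2, giving D = 76 > 0 with g_{tt} > 0, so the point is a local minimum.
g(-3/19, 11/38) = 164/19.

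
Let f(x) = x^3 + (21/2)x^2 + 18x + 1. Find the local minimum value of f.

f'(x) = 3x^2 + 21x + 18. Setting f'(x) = 0 gives x ∈ {-6, -1}.
Since f''(x) = 6x + 21, we get f''(-6) = -15 < 0 ⇒ local maximum; f''(-1) = 15 > 0 ⇒ local minimum.
Thus f has its local minimum at x = -1, with value -15/2.

-15/2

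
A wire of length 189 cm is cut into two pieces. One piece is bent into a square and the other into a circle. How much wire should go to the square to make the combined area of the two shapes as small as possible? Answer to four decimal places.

105.8587

Let x be the length used for the square. Square side x/4; circle radius (189−x)/(2π).
A(x) = (x/4)² + π·((189−x)/(2π))² = x²/16 + (189−x)²/(4π) for 0 ≤ x ≤ 189. A'(x) = x/8 − (189−x)/(2π) = 0 gives x = 4·189/(π+4) ≈ 105.8587.
A'' = 1/8 + 1/(2π) > 0, so this gives the minimum combined area; x ≈ 105.8587 cm to the square.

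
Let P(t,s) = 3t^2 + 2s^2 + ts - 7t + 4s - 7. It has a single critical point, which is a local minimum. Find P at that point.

∂P/∂t = 6t + s - 7 = 0 and ∂P/∂s = t + 4s + 4 = 0, so (t, s) = (32/23, -31/23).
The Hessian has P_{tt} = 6, P_{ss} = 4, P_{ts} = 1, giving D = 23 > 0 with P_{tt} > 0, so the point is a local minimum.
P(32/23, -31/23) = -335/23.

-335/23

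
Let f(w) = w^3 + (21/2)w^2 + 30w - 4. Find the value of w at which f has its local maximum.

Critical points: f'(w) = 3w^2 + 21w + 30 vanishes at w = -5, -2.
Second-derivative test with f''(w) = 6w + 21: f''(-5) = -9 < 0 ⇒ local maximum; f''(-2) = 9 > 0 ⇒ local minimum.
So the local maximum value is f(-5) = -33/2.

-5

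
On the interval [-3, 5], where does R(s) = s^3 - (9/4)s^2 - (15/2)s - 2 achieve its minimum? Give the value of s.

-3

Differentiating, R'(s) = 3s^2 - (9/2)s - 15/2; which vanishes at s = -1 and s = 5/2.
Evaluating at the critical points and endpoints: R(-3) = -107/4; R(-1) = 9/4; R(5/2) = -307/16; R(5) = 117/4.
So the minimum is R(-3) = -107/4.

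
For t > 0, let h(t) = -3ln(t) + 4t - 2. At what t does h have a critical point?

3/4

h'(t) = -3/t + 4 = 0 gives t = 3/4.
h''(t) = 3/t², which is positive for t > 0, so this is a local minimum.
h(3/4) = -3·ln(3/4) + 3 - 2 ≈ 1.8630.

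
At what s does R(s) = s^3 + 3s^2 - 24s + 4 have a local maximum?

-4

R'(s) = 3s^2 + 6s - 24. Setting R'(s) = 0 gives s ∈ {-4, 2}.
Second-derivative test with R''(s) = 6s + 6: R''(-4) = -18 < 0 ⇒ local maximum; R''(2) = 18 > 0 ⇒ local minimum.
Thus R has its local maximum at s = -4, with value 84.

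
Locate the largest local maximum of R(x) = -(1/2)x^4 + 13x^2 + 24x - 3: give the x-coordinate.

R'(x) = -2x^3 + 26x + 24. Setting R'(x) = 0 gives x ∈ {-3, -1, 4}.
R''(x) = -6x^2 + 26. R''(-3) = -28 < 0 ⇒ local maximum; R''(-1) = 20 > 0 ⇒ local minimum; R''(4) = -70 < 0 ⇒ local maximum.
The largest local maximum is R(4) = 173.

4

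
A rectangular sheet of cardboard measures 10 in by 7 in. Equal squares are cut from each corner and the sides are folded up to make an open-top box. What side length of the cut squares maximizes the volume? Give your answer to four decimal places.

1.3520

With cut size x, the volume is V(x) = x(10 − 2x)(7 − 2x) for 0 < x < 3.5.
V'(x) = 12x^2 − 68x + 70. Setting V'(x) = 0 gives x ≈ 1.3520 (the root in (0, 3.5)).
V''(x) = 24x − 68 is negative there, so this is the maximum; V ≈ 42.3766.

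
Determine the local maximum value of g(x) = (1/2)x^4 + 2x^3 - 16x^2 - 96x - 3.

Critical points: g'(x) = 2x^3 + 6x^2 - 32x - 96 vanishes at x = -4, -3, 4.
Second-derivative test with g''(x) = 6x^2 + 12x - 32: g''(-4) = 16 > 0 ⇒ local minimum; g''(-3) = -14 < 0 ⇒ local maximum; g''(4) = 112 > 0 ⇒ local minimum.
The local maximum is g(-3) = 255/2.

255/2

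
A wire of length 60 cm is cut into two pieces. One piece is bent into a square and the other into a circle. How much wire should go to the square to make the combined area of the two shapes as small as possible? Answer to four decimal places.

33.6059

Let x be the length used for the square. Square side x/4; circle radius (60−x)/(2π).
A(x) = (x/4)² + π·((60−x)/(2π))² = x²/16 + (60−x)²/(4π) for 0 ≤ x ≤ 60. A'(x) = x/8 − (60−x)/(2π) = 0 gives x = 4·60/(π+4) ≈ 33.6059.
A'' = 1/8 + 1/(2π) > 0, so this gives the minimum combined area; x ≈ 33.6059 cm to the square.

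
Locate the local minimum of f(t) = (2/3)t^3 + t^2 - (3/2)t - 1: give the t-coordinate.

1/2

f'(t) = 2t^2 + 2t - 3/2. Setting f'(t) = 0 gives t ∈ {-3/2, 1/2}.
Since f''(t) = 4t + 2, we get f''(-3/2) = -4 < 0 ⇒ local maximum; f''(1/2) = 4 > 0 ⇒ local minimum.
So the local minimum value is f(1/2) = -17/12.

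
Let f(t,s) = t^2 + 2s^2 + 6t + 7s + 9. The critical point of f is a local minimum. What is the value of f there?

-49/8

∂f/∂t = 2t + 6 = 0 and ∂f/∂s = 4s + 7 = 0, so (t, s) = (-3, -7/4).
The Hessian has f_{tt} = 2, f_{ss} = 4, f_{ts} = 0, giving D = 8 > 0 with f_{tt} > 0, so the point is a local minimum.
f(-3, -7/4) = -49/8.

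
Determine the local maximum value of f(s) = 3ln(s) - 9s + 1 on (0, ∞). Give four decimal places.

f'(s) = 3/s − 9 = 0 gives s = 1/3.
f''(s) = -3/s², which is negative for s > 0, so this is a local maximum.
f(1/3) = 3·ln(1/3) - 3 + 1 ≈ -5.2958.

-5.2958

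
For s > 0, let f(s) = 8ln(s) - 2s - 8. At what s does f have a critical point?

f'(s) = 8/s − 2 = 0 gives s = 4.
f''(s) = -8/s², which is negative for s > 0, so this is a local maximum.
f(4) = 8·ln(4) - 8 - 8 ≈ -4.9096.

4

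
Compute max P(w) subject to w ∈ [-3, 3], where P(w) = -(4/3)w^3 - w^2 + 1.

28

P'(w) = -4w^2 - 2w, which vanishes at w = -1/2 and w = 0.
Evaluating at the critical points and endpoints: P(-3) = 28, P(-1/2) = 11/12, P(0) = 1, P(3) = -44.
So the maximum is P(-3) = 28.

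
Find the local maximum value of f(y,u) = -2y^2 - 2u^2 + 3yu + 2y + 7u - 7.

∂f/∂y = -4y + 3u + 2 = 0 and ∂f/∂u = 3y - 4u + 7 = 0, so (y, u) = (29/7, 34/7).
The Hessian has f_{yy} = -4, f_{uu} = -4, f_{yu} = 3, giving D = 7 > 0 with f_{yy} < 0, so the point is a local maximum.
f(29/7, 34/7) = 99/7.

99/7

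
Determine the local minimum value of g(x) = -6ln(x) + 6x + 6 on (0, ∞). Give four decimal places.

12.0000

g'(x) = -6/x + 6 = 0 gives x = 1.
g''(x) = 6/x², which is positive for x > 0, so this is a local minimum.
g(1) = -6·ln(1) + 6 + 6 ≈ 12.0000.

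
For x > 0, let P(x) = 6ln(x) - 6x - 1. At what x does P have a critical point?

1

P'(x) = 6/x − 6 = 0 gives x = 1.
P''(x) = -6/x², which is negative for x > 0, so this is a local maximum.
P(1) = 6·ln(1) - 6 - 1 ≈ -7.0000.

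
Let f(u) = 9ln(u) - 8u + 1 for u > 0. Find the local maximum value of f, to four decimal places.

-6.9400

f'(u) = 9/u − 8 = 0 gives u = 9/8.
f''(u) = -9/u², which is negative for u > 0, so this is a local maximum.
f(9/8) = 9·ln(9/8) - 9 + 1 ≈ -6.9400.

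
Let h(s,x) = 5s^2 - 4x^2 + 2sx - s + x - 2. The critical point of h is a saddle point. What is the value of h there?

-55/28

∂h/∂s = 10s + 2x - 1 = 0 and ∂h/∂x = 2s - 8x + 1 = 0, so (s, x) = (1/14, 1/7).
The Hessian has h_{ss} = 10, h_{xx} = -8, h_{sx} = 2, giving D = -84 < 0, so the point is a saddle point.
h(1/14, 1/7) = -55/28.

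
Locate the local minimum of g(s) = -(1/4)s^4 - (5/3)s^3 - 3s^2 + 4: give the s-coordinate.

g'(s) = -s^3 - 5s^2 - 6s. Setting g'(s) = 0 gives s ∈ {-3, -2, 0}.
Since g''(s) = -3s^2 - 10s - 6, we get g''(-3) = -3 < 0 ⇒ local maximum; g''(-2) = 2 > 0 ⇒ local minimum; g''(0) = -6 < 0 ⇒ local maximum.
So the local minimum value is g(-2) = 4/3.

-2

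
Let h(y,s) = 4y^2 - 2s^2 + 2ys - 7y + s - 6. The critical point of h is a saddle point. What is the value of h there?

-74/9

∂h/∂y = 8y + 2s - 7 = 0 and ∂h/∂s = 2y - 4s + 1 = 0, so (y, s) = (13/18, 11/18).
The Hessian has h_{yy} = 8, h_{ss} = -4, h_{ys} = 2, giving D = -36 < 0, so the point is a saddle point.
h(13/18, 11/18) = -74/9.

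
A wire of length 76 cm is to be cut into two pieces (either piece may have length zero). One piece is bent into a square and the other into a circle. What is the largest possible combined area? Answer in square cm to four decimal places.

Let x be the length used for the square. Square side x/4; circle radius (76−x)/(2π).
A(x) = (x/4)² + π·((76−x)/(2π))² = x²/16 + (76−x)²/(4π) for 0 ≤ x ≤ 76. A'(x) = x/8 − (76−x)/(2π) = 0 gives x = 4·76/(π+4) ≈ 42.5675.
A'' > 0, so the interior critical point is a minimum; the maximum is at an endpoint. A(0) = 459.6395 and A(76) = 361.0000, so the largest area is 459.6395.

459.6395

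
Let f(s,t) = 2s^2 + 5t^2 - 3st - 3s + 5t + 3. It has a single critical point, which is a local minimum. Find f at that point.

43/31

∂f/∂s = 4s - 3t - 3 = 0 and ∂f/∂t = -3s + 10t + 5 = 0, so (s, t) = (15/31, -11/31).
The Hessian has f_{ss} = 4, f_{tt} = 10, f_{st} = -3, giving D = 31 > 0 with f_{ss} > 0, so the point is a local minimum.
f(15/31, -11/31) = 43/31.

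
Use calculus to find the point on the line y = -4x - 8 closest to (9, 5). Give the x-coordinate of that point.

Minimize D(x)^2 = (x - 9)^2 + (-4x - 13)^2.
d/dx[D^2] = 2(x - 9) + 2·(-4)·(-4x - 13) = 0 ⇒ x = -43/17.
Then y = 36/17 and the distance is √(2401/17) ≈ 11.8842.

-43/17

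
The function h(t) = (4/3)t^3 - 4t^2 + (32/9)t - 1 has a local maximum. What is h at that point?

Critical points: h'(t) = 4t^2 - 8t + 32/9 vanishes at t = 2/3, 4/3.
Since h''(t) = 8t - 8, we get h''(2/3) = -8/3 < 0 ⇒ local maximum; h''(4/3) = 8/3 > 0 ⇒ local minimum.
So the local maximum value is h(2/3) = -1/81.

-1/81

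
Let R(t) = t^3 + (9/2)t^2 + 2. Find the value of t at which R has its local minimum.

R'(t) = 3t^2 + 9t. Setting R'(t) = 0 gives t ∈ {-3, 0}.
Since R''(t) = 6t + 9, we get R''(-3) = -9 < 0 ⇒ local maximum; R''(0) = 9 > 0 ⇒ local minimum.
The local minimum is R(0) = 2.

0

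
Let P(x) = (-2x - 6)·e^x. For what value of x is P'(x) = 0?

Differentiating with the product rule gives P'(x) = (-2x - 8)·e^x. Since e^x > 0, the only critical point is x = -4.
P''(-4) has the same sign as -2 < 0, so this is a local maximum.
P(-4) = (2)·e^(-4) ≈ 0.0366.

-4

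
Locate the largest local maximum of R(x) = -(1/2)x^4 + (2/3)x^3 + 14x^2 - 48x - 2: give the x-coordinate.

R'(x) = -2x^3 + 2x^2 + 28x - 48. Setting R'(x) = 0 gives x ∈ {-4, 2, 3}.
R''(x) = -6x^2 + 4x + 28. R''(-4) = -84 < 0 ⇒ local maximum; R''(2) = 12 > 0 ⇒ local minimum; R''(3) = -14 < 0 ⇒ local maximum.
Thus R has its largest local maximum at x = -4, with value 730/3.

-4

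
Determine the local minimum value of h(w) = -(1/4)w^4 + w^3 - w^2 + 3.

11/4

h'(w) = -w^3 + 3w^2 - 2w. Setting h'(w) = 0 gives w ∈ {0, 1, 2}.
Since h''(w) = -3w^2 + 6w - 2, we get h''(0) = -2 < 0 ⇒ local maximum; h''(1) = 1 > 0 ⇒ local minimum; h''(2) = -2 < 0 ⇒ local maximum.
The local minimum is h(1) = 11/4.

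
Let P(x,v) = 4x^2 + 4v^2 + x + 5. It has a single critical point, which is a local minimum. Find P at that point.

79/16

∂P/∂x = 8x + 1 = 0 and ∂P/∂v = 8v = 0, so (x, v) = (-1/8, 0).
The Hessian has P_{xx} = 8, P_{vv} = 8, P_{xv} = 0, giving D = 64 > 0 with P_{xx} > 0, so the point is a local minimum.
P(-1/8, 0) = 79/16.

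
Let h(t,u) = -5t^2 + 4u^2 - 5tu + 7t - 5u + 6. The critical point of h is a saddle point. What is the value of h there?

526/105

∂h/∂t = -10t - 5u + 7 = 0 and ∂h/∂u = -5t + 8u - 5 = 0, so (t, u) = (31/105, 17/21).
The Hessian has h_{tt} = -10, h_{uu} = 8, h_{tu} = -5, giving D = -105 < 0, so the point is a saddle point.
h(31/105, 17/21) = 526/105.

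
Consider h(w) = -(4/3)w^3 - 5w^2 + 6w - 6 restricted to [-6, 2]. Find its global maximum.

h'(w) = -4w^2 - 10w + 6, which vanishes at w = -3 and w = 1/2.
Compare values at every candidate in [-6, 2]: h(-6) = 66, h(-3) = -33, h(1/2) = -53/12, h(2) = -74/3.
So the maximum is h(-6) = 66.

66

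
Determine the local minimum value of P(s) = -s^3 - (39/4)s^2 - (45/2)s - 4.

P'(s) = -3s^2 - (39/2)s - 45/2. Setting P'(s) = 0 gives s ∈ {-5, -3/2}.
Since P''(s) = -6s - 39/2, we get P''(-5) = 21/2 > 0 ⇒ local minimum; P''(-3/2) = -21/2 < 0 ⇒ local maximum.
Thus P has its local minimum at s = -5, with value -41/4.

-41/4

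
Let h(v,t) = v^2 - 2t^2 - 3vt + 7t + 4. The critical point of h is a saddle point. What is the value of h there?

∂h/∂v = 2v - 3t = 0 and ∂h/∂t = -3v - 4t + 7 = 0, so (v, t) = (21/17, 14/17).
The Hessian has h_{vv} = 2, h_{tt} = -4, h_{vt} = -3, giving D = -17 < 0, so the point is a saddle point.
h(21/17, 14/17) = 117/17.

117/17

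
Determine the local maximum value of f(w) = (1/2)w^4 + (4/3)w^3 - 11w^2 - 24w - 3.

55/6

f'(w) = 2w^3 + 4w^2 - 22w - 24. Setting f'(w) = 0 gives w ∈ {-4, -1, 3}.
f''(w) = 6w^2 + 8w - 22. f''(-4) = 42 > 0 ⇒ local minimum; f''(-1) = -24 < 0 ⇒ local maximum; f''(3) = 56 > 0 ⇒ local minimum.
The local maximum is f(-1) = 55/6.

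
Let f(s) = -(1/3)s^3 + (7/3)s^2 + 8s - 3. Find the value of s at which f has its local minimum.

f'(s) = -s^2 + (14/3)s + 8 = 0 at s = -4/3, 6.
Second-derivative test with f''(s) = -2s + 14/3: f''(-4/3) = 22/3 > 0 ⇒ local minimum; f''(6) = -22/3 < 0 ⇒ local maximum.
So the local minimum value is f(-4/3) = -707/81.

-4/3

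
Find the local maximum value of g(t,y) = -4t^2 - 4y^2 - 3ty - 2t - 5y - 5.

-189/55

∂g/∂t = -8t - 3y - 2 = 0 and ∂g/∂y = -3t - 8y - 5 = 0, so (t, y) = (-1/55, -34/55).
The Hessian has g_{tt} = -8, g_{yy} = -8, g_{ty} = -3, giving D = 55 > 0 with g_{tt} < 0, so the point is a local maximum.
g(-1/55, -34/55) = -189/55.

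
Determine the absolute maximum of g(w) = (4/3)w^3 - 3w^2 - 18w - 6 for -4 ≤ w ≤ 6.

The derivative is 4w^2 - 6w - 18, which vanishes at w = -3/2 and w = 3.
Compare values at every candidate in [-4, 6]: g(-4) = -202/3,  g(-3/2) = 39/4,  g(3) = -51,  g(6) = 66.
Hence the absolute maximum is 66 at w = 6.

66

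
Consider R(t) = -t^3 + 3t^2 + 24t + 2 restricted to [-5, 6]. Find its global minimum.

R'(t) = -3t^2 + 6t + 24, which vanishes at t = -2 and t = 4.
Candidates: R(-5) = 82; R(-2) = -26; R(4) = 82; R(6) = 38.
The minimum over the interval is -26, attained at t = -2.

-26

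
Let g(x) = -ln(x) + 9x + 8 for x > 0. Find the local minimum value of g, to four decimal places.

11.1972

g'(x) = -1/x + 9 = 0 gives x = 1/9.
g''(x) = 1/x², which is positive for x > 0, so this is a local minimum.
g(1/9) = -1·ln(1/9) + 1 + 8 ≈ 11.1972.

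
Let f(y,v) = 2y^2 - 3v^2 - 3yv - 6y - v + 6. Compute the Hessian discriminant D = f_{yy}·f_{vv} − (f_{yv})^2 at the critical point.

∂f/∂y = 4y - 3v - 6 = 0 and ∂f/∂v = -3y - 6v - 1 = 0, so (y, v) = (1, -2/3).
The Hessian has f_{yy} = 4, f_{vv} = -6, f_{yv} = -3, giving D = -33 < 0, so the point is a saddle point.
D = (4)·(-6) − (-3)^2 = -33.

-33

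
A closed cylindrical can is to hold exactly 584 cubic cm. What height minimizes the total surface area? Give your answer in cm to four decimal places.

9.0596

With radius r and height h, πr²h = 584 so h = 584/(πr²), and S(r) = 2πr² + 2πrh = 2πr² + 2·584/r.
S'(r) = 4πr − 2·584/r² = 0 ⇒ r³ = 584/(2π), so r ≈ 4.5298 and h = 2r ≈ 9.0596.
S''(r) = 4π + 4·584/r³ > 0, so this is the minimum; S ≈ 386.7733.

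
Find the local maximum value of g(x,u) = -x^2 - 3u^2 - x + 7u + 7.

∂g/∂x = -2x - 1 = 0 and ∂g/∂u = -6u + 7 = 0, so (x, u) = (-1/2, 7/6).
The Hessian has g_{xx} = -2, g_{uu} = -6, g_{xu} = 0, giving D = 12 > 0 with g_{xx} < 0, so the point is a local maximum.
g(-1/2, 7/6) = 34/3.

34/3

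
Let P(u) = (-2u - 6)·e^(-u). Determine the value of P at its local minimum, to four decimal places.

P'(u) = (-2)·e^(-u) + (-2u - 6)·(-1)·e^(-u) = (2u + 4)·e^(-u). Since e^(-u) > 0, the only critical point is u = -2.
P''(-2) has the same sign as 2 > 0, so this is a local minimum.
P(-2) = (-2)·e^(2) ≈ -14.7781.

-14.7781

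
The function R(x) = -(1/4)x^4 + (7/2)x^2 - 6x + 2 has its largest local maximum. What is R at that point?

125/4

R'(x) = -x^3 + 7x - 6. Setting R'(x) = 0 gives x ∈ {-3, 1, 2}.
Since R''(x) = -3x^2 + 7, we get R''(-3) = -20 < 0 ⇒ local maximum; R''(1) = 4 > 0 ⇒ local minimum; R''(2) = -5 < 0 ⇒ local maximum.
Thus R has its largest local maximum at x = -3, with value 125/4.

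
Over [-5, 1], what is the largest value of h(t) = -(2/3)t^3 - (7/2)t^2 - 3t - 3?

47/6

The derivative is -2t^2 - 7t - 3, which vanishes at t = -3 and t = -1/2.
Candidates: h(-5) = 47/6, h(-3) = -15/2, h(-1/2) = -55/24, h(1) = -61/6.
Hence the absolute maximum is 47/6 at t = -5.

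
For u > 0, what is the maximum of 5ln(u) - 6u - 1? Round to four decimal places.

g'(u) = 5/u − 6 = 0 gives u = 5/6.
g''(u) = -5/u², which is negative for u > 0, so this is a local maximum.
g(5/6) = 5·ln(5/6) - 5 - 1 ≈ -6.9116.

-6.9116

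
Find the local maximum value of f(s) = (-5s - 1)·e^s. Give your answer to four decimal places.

1.5060

f'(s) = (-5)·e^s + (-5s - 1)·1·e^s = (-5s - 6)·e^s. Since e^s > 0, the only critical point is s = -6/5.
f''(-6/5) has the same sign as -5 < 0, so this is a local maximum.
f(-6/5) = (5)·e^(-6/5) ≈ 1.5060.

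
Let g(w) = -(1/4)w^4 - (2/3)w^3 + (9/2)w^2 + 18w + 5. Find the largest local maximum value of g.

245/4

Critical points: g'(w) = -w^3 - 2w^2 + 9w + 18 vanishes at w = -3, -2, 3.
g''(w) = -3w^2 - 4w + 9. g''(-3) = -6 < 0 ⇒ local maximum; g''(-2) = 5 > 0 ⇒ local minimum; g''(3) = -30 < 0 ⇒ local maximum.
The largest local maximum is g(3) = 245/4.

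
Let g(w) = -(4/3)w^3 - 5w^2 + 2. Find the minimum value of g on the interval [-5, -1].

-101/12

The derivative is -4w^2 - 10w, whose only zero in [-5, -1] is w = -5/2.
Compare values at every candidate in [-5, -1]: g(-5) = 131/3; g(-5/2) = -101/12; g(-1) = -5/3.
The minimum over the interval is -101/12, attained at w = -5/2.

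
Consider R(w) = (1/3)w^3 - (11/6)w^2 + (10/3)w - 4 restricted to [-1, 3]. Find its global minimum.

-19/2

The derivative is w^2 - (11/3)w + 10/3, which vanishes at w = 5/3 and w = 2.
Candidates: R(-1) = -19/2, R(5/3) = -323/162, R(2) = -2, R(3) = -3/2.
The minimum over the interval is -19/2, attained at w = -1.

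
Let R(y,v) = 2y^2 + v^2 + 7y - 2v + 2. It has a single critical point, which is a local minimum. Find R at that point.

-41/8

∂R/∂y = 4y + 7 = 0 and ∂R/∂v = 2v - 2 = 0, so (y, v) = (-7/4, 1).
The Hessian has R_{yy} = 4, R_{vv} = 2, R_{yv} = 0, giving D = 8 > 0 with R_{yy} > 0, so the point is a local minimum.
R(-7/4, 1) = -41/8.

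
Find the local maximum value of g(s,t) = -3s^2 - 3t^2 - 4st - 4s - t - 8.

-25/4

∂g/∂s = -6s - 4t - 4 = 0 and ∂g/∂t = -4s - 6t - 1 = 0, so (s, t) = (-1, 1/2).
The Hessian has g_{ss} = -6, g_{tt} = -6, g_{st} = -4, giving D = 20 > 0 with g_{ss} < 0, so the point is a local maximum.
g(-1, 1/2) = -25/4.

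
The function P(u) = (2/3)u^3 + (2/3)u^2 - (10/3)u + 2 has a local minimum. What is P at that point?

0

P'(u) = 2u^2 + (4/3)u - 10/3 = 0 at u = -5/3, 1.
P''(u) = 4u + 4/3. P''(-5/3) = -16/3 < 0 ⇒ local maximum; P''(1) = 16/3 > 0 ⇒ local minimum.
Thus P has its local minimum at u = 1, with value 0.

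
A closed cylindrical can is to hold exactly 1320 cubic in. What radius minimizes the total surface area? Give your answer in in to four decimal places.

With radius r and height h, πr²h = 1320 so h = 1320/(πr²), and S(r) = 2πr² + 2πrh = 2πr² + 2·1320/r.
S'(r) = 4πr − 2·1320/r² = 0 ⇒ r³ = 1320/(2π), so r ≈ 5.9447 and h = 2r ≈ 11.8894.
S''(r) = 4π + 4·1320/r³ > 0, so this is the minimum; S ≈ 666.1374.

5.9447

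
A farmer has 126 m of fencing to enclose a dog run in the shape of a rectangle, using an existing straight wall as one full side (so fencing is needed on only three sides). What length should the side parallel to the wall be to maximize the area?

Let the sides perpendicular to the wall have length x and the parallel side y, so 2x + y = 126 and the area is A = xy = x(126 − 2x).
A'(x) = 126 − 4x = 0 gives x = 63/2, and A''(x) = −4 < 0 confirms a maximum.
Then y = 126 − 2·63/2 = 63 and A = 3969/2.

63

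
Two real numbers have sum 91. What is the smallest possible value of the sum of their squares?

8281/2

With a + b = 91, a^2 + b^2 = a^2 + (91 − a)^2.
The derivative 2a − 2(91 − a) = 4a − 182 vanishes at a = 91/2; second derivative 4 > 0, a minimum.
The minimum is 2·(91/2)^2 = 8281/2.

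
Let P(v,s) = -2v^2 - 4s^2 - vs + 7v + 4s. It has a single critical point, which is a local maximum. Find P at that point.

200/31

∂P/∂v = -4v - s + 7 = 0 and ∂P/∂s = -v - 8s + 4 = 0, so (v, s) = (52/31, 9/31).
The Hessian has P_{vv} = -4, P_{ss} = -8, P_{vs} = -1, giving D = 31 > 0 with P_{vv} < 0, so the point is a local maximum.
P(52/31, 9/31) = 200/31.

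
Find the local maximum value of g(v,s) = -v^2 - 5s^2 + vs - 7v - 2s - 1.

∂g/∂v = -2v + s - 7 = 0 and ∂g/∂s = v - 10s - 2 = 0, so (v, s) = (-72/19, -11/19).
The Hessian has g_{vv} = -2, g_{ss} = -10, g_{vs} = 1, giving D = 19 > 0 with g_{vv} < 0, so the point is a local maximum.
g(-72/19, -11/19) = 244/19.

244/19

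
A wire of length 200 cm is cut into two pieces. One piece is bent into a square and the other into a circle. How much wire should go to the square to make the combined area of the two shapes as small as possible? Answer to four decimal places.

112.0198

Let x be the length used for the square. Square side x/4; circle radius (200−x)/(2π).
A(x) = (x/4)² + π·((200−x)/(2π))² = x²/16 + (200−x)²/(4π) for 0 ≤ x ≤ 200. A'(x) = x/8 − (200−x)/(2π) = 0 gives x = 4·200/(π+4) ≈ 112.0198.
A'' = 1/8 + 1/(2π) > 0, so this gives the minimum combined area; x ≈ 112.0198 cm to the square.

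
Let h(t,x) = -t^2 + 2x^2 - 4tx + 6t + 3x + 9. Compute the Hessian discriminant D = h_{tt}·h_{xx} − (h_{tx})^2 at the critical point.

∂h/∂t = -2t - 4x + 6 = 0 and ∂h/∂x = -4t + 4x + 3 = 0, so (t, x) = (3/2, 3/4).
The Hessian has h_{tt} = -2, h_{xx} = 4, h_{tx} = -4, giving D = -24 < 0, so the point is a saddle point.
D = (-2)·(4) − (-4)^2 = -24.

-24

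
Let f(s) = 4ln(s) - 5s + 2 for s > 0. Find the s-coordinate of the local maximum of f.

4/5

f'(s) = 4/s − 5 = 0 gives s = 4/5.
f''(s) = -4/s², which is negative for s > 0, so this is a local maximum.
f(4/5) = 4·ln(4/5) - 4 + 2 ≈ -2.8926.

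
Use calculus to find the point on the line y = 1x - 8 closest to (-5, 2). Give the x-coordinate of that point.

Minimize D(x)^2 = (x + 5)^2 + (x - 10)^2.
d/dx[D^2] = 2(x + 5) + 2·1·(x - 10) = 0 ⇒ x = 5/2.
Then y = -11/2 and the distance is √(225/2) ≈ 10.6066.

5/2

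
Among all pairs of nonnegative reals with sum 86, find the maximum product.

With x + y = 86, the product is P(x) = x(86 − x).
P'(x) = 86 − 2x = 0 gives x = 43; P'' = −2 < 0, so this is the maximum.
P = 43·43 = 1849.

1849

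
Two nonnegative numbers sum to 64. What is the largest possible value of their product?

1024

With x + y = 64, the product is P(x) = x(64 − x).
P'(x) = 64 − 2x = 0 gives x = 32; P'' = −2 < 0, so this is the maximum.
P = 32·32 = 1024.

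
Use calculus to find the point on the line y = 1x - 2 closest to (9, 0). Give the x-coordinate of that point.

11/2

Minimize D(x)^2 = (x - 9)^2 + (x - 2)^2.
d/dx[D^2] = 2(x - 9) + 2·1·(x - 2) = 0 ⇒ x = 11/2.
Then y = 7/2 and the distance is √(49/2) ≈ 4.9497.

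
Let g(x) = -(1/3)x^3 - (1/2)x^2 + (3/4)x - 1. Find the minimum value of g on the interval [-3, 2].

-25/6

g'(x) = -x^2 - x + 3/4, which vanishes at x = -3/2 and x = 1/2.
Evaluating at the critical points and endpoints: g(-3) = 5/4,  g(-3/2) = -17/8,  g(1/2) = -19/24,  g(2) = -25/6.
The minimum over the interval is -25/6, attained at x = 2.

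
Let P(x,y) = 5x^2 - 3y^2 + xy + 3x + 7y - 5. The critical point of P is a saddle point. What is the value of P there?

-108/61

∂P/∂x = 10x + y + 3 = 0 and ∂P/∂y = x - 6y + 7 = 0, so (x, y) = (-25/61, 67/61).
The Hessian has P_{xx} = 10, P_{yy} = -6, P_{xy} = 1, giving D = -61 < 0, so the point is a saddle point.
P(-25/61, 67/61) = -108/61.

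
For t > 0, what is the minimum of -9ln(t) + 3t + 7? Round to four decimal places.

g'(t) = -9/t + 3 = 0 gives t = 3.
g''(t) = 9/t², which is positive for t > 0, so this is a local minimum.
g(3) = -9·ln(3) + 9 + 7 ≈ 6.1125.

6.1125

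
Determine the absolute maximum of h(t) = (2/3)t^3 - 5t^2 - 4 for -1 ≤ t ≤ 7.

-4

Differentiating, h'(t) = 2t^2 - 10t; which vanishes at t = 0 and t = 5.
Evaluating at the critical points and endpoints: h(-1) = -29/3,  h(0) = -4,  h(5) = -137/3,  h(7) = -61/3.
Hence the absolute maximum is -4 at t = 0.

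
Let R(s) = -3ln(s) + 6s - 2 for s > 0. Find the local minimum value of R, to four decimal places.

3.0794

R'(s) = -3/s + 6 = 0 gives s = 1/2.
R''(s) = 3/s², which is positive for s > 0, so this is a local minimum.
R(1/2) = -3·ln(1/2) + 3 - 2 ≈ 3.0794.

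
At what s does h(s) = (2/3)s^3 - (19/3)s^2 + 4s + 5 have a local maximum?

Critical points: h'(s) = 2s^2 - (38/3)s + 4 vanishes at s = 1/3, 6.
Second-derivative test with h''(s) = 4s - 38/3: h''(1/3) = -34/3 < 0 ⇒ local maximum; h''(6) = 34/3 > 0 ⇒ local minimum.
The local maximum is h(1/3) = 458/81.

1/3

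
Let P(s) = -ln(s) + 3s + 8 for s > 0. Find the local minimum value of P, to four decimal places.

10.0986

P'(s) = -1/s + 3 = 0 gives s = 1/3.
P''(s) = 1/s², which is positive for s > 0, so this is a local minimum.
P(1/3) = -1·ln(1/3) + 1 + 8 ≈ 10.0986.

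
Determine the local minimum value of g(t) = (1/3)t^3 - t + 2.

4/3

g'(t) = t^2 - 1 = 0 at t = -1, 1.
Since g''(t) = 2t, we get g''(-1) = -2 < 0 ⇒ local maximum; g''(1) = 2 > 0 ⇒ local minimum.
The local minimum is g(1) = 4/3.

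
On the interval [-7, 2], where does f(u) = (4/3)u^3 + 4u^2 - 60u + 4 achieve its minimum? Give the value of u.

2

Differentiating, f'(u) = 4u^2 + 8u - 60; whose only zero in [-7, 2] is u = -5.
Candidates: f(-7) = 488/3; f(-5) = 712/3; f(2) = -268/3.
So the minimum is f(2) = -268/3.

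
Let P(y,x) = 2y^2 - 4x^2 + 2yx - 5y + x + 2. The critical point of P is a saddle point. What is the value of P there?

-4/9

∂P/∂y = 4y + 2x - 5 = 0 and ∂P/∂x = 2y - 8x + 1 = 0, so (y, x) = (19/18, 7/18).
The Hessian has P_{yy} = 4, P_{xx} = -8, P_{yx} = 2, giving D = -36 < 0, so the point is a saddle point.
P(19/18, 7/18) = -4/9.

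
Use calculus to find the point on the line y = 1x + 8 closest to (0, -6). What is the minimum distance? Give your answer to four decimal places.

9.8995

Minimize D(x)^2 = (x + 0)^2 + (x + 14)^2.
d/dx[D^2] = 2(x + 0) + 2·1·(x + 14) = 0 ⇒ x = -7.
Then y = 1 and the distance is √(98) ≈ 9.8995.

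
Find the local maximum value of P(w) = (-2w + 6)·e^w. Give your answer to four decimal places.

14.7781

Differentiating with the product rule gives P'(w) = (-2w + 4)·e^w. Since e^w > 0, the only critical point is w = 2.
P''(2) has the same sign as -2 < 0, so this is a local maximum.
P(2) = (2)·e^(2) ≈ 14.7781.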